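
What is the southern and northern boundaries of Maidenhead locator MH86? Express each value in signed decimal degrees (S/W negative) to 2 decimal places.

-14.00, -13.00

Field M=12, H=7: +12·20° lon, +7·10° lat → SW at lon 60°, lat -20°.
Square 8, 6: +8·2° lon, +6·1° lat → SW at lon 76°, lat -14°.
Cell spans 2° lon × 1° lat.
south -14.00, north -13.00.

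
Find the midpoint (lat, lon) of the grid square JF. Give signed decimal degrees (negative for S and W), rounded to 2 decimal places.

-35.00, 10.00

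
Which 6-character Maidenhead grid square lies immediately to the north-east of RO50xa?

RO60ab

Longitude subsquare x = 23; +1 → 24, wraps to 0 = a, carry into square.
Longitude square 5; +1 → 6.
Latitude subsquare a = 0; +1 → 1 = b.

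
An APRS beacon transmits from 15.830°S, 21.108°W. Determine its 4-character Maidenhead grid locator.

Add 180° to longitude and 90° to latitude: 158.89, 74.17.
Field: 158.89/20 → 7 → H, 74.17/10 → 7 → H; chars HH.
Square: 18.89/2 → 9, 4.17/1 → 4; chars 94.

HH94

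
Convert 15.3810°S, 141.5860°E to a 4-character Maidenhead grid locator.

Shift to the Maidenhead origin (180°W, 90°S): lon 321.59, lat 74.62.
Field (20°×10°, letters A–R): 321.59/20 → 16 → Q, 74.62/10 → 7 → H; chars QH.
Square (2°×1°, digits 0–9): 1.59/2 → 0, 4.62/1 → 4; chars 04.

QH04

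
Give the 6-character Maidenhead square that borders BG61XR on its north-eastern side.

BG71as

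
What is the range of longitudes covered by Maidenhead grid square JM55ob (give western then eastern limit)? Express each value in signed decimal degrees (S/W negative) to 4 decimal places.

Field J=9, M=12: +9·20° lon, +12·10° lat → SW at lon 0°, lat 30°.
Square 5, 5: +5·2° lon, +5·1° lat → SW at lon 10°, lat 35°.
Subsquare o=14, b=1: +14·0.0833333° lon, +1·0.0416667° lat → SW at lon 11.1667°, lat 35.0417°.
Cell spans 0.0833333° lon × 0.0416667° lat.
west 11.1667, east 11.2500.

11.1667, 11.2500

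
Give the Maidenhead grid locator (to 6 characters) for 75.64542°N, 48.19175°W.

GQ55vp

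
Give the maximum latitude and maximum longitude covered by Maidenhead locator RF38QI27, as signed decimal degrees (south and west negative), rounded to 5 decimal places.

Field R=17, F=5: +17·20° lon, +5·10° lat → SW at lon 160°, lat -40°.
Square 3, 8: +3·2° lon, +8·1° lat → SW at lon 166°, lat -32°.
Subsquare q=16, i=8: +16·0.0833333° lon, +8·0.0416667° lat → SW at lon 167.333°, lat -31.6667°.
Extended square 2, 7: +2·0.00833333° lon, +7·0.00416667° lat → SW at lon 167.35°, lat -31.6375°.
Cell spans 0.00833333° lon × 0.00416667° lat. NE corner is SW corner plus one full cell.
latitude -31.63333, longitude 167.35833.

-31.63333, 167.35833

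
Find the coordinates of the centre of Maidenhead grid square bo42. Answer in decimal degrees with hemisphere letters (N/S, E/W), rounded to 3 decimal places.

52.500° N, 151.000° W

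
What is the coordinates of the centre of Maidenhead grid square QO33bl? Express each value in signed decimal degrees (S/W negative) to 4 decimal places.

53.4792, 146.1250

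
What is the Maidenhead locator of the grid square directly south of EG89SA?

EG88sx

Latitude subsquare a = 0; −1 → -1, wraps to 23 = x, carry into square.
Latitude square 9; −1 → 8.
The longitude characters are unchanged.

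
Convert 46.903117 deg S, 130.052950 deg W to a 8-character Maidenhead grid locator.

CE43xc33

Offset from 180°W / 90°S: lon 49.94705°, lat 43.09688°.
Field: lon ⌊49.94705/20⌋ = 2 → C; lat ⌊43.09688/10⌋ = 4 → E.
Square: lon ⌊9.94705/2⌋ = 4; lat ⌊3.09688/1⌋ = 3.
Subsquare: lon ⌊1.94705/0.0833333⌋ = 23 → x; lat ⌊0.09688/0.0416667⌋ = 2 → c.
Extended square: lon ⌊0.03038/0.00833333⌋ = 3; lat ⌊0.01355/0.00416667⌋ = 3.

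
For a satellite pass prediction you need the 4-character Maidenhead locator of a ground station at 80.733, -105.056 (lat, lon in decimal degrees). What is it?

DR70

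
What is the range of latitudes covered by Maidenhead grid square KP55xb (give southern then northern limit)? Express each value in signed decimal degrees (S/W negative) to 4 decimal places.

65.0417, 65.0833

Field K=10, P=15: +10·20° lon, +15·10° lat → SW at lon 20°, lat 60°.
Square 5, 5: +5·2° lon, +5·1° lat → SW at lon 30°, lat 65°.
Subsquare x=23, b=1: +23·0.0833333° lon, +1·0.0416667° lat → SW at lon 31.9167°, lat 65.0417°.
Cell spans 0.0833333° lon × 0.0416667° lat.
south 65.0417, north 65.0833.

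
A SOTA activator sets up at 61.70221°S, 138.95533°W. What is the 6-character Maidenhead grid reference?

CC08mh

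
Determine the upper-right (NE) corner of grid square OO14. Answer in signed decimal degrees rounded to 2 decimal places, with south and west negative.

55.00, 104.00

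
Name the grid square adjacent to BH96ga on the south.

BH95gx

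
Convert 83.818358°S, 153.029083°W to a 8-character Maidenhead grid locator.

BA36le63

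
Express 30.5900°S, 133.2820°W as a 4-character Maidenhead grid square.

CF39

Add 180° to longitude and 90° to latitude: 46.72, 59.41.
Field (20°×10°, letters A–R): 46.72/20 → 2 → C, 59.41/10 → 5 → F; chars CF.
Square (2°×1°, digits 0–9): 6.72/2 → 3, 9.41/1 → 9; chars 39.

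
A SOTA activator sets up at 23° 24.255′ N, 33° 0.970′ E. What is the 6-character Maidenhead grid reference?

KL63mj

Offset from 180°W / 90°S: lon 213.0162°, lat 113.4043°.
Field: lon ⌊213.0162/20⌋ = 10 → K; lat ⌊113.4043/10⌋ = 11 → L.
Square: lon ⌊13.0162/2⌋ = 6; lat ⌊3.4043/1⌋ = 3.
Subsquare: lon ⌊1.0162/0.0833333⌋ = 12 → m; lat ⌊0.4043/0.0416667⌋ = 9 → j.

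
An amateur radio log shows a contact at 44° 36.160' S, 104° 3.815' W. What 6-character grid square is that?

DE75xj

Shift to the Maidenhead origin (180°W, 90°S): lon 75.9364, lat 45.3973.
Field: lon ⌊75.9364/20⌋ = 3 → D; lat ⌊45.3973/10⌋ = 4 → E.
Square: lon ⌊15.9364/2⌋ = 7; lat ⌊5.3973/1⌋ = 5.
Subsquare: lon ⌊1.9364/0.0833333⌋ = 23 → x; lat ⌊0.3973/0.0416667⌋ = 9 → j.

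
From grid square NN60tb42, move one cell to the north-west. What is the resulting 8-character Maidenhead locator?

NN60tb33

Longitude extended square 4; −1 → 3.
Latitude extended square 2; +1 → 3.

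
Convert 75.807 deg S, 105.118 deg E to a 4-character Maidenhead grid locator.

Shift to the Maidenhead origin (180°W, 90°S): lon 285.12, lat 14.19.
Field: lon ⌊285.12/20⌋ = 14 → O; lat ⌊14.19/10⌋ = 1 → B.
Square: lon ⌊5.12/2⌋ = 2; lat ⌊4.19/1⌋ = 4.

OB24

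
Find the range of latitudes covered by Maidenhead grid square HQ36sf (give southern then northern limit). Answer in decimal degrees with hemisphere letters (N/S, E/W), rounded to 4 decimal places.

Field H=7, Q=16: +7·20° lon, +16·10° lat → SW at lon -40°, lat 70°.
Square 3, 6: +3·2° lon, +6·1° lat → SW at lon -34°, lat 76°.
Subsquare s=18, f=5: +18·0.0833333° lon, +5·0.0416667° lat → SW at lon -32.5°, lat 76.2083°.
Cell spans 0.0833333° lon × 0.0416667° lat.
south 76.2083° N, north 76.2500° N.

76.2083° N, 76.2500° N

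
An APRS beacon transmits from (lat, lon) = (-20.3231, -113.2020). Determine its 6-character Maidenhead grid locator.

DG39jq

Add 180° to longitude and 90° to latitude: 66.7980, 69.6769.
Field: 66.7980/20 → 3 → D, 69.6769/10 → 6 → G; chars DG.
Square: 6.7980/2 → 3, 9.6769/1 → 9; chars 39.
Subsquare: 0.7980/0.0833333 → 9 → j, 0.6769/0.0416667 → 16 → q; chars jq.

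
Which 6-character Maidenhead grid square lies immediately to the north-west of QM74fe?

QM74ef

Longitude subsquare f = 5; −1 → 4 = e.
Latitude subsquare e = 4; +1 → 5 = f.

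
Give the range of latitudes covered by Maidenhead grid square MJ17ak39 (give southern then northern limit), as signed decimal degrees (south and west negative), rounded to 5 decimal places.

Field M=12, J=9: +12·20° lon, +9·10° lat → SW at lon 60°, lat 0°.
Square 1, 7: +1·2° lon, +7·1° lat → SW at lon 62°, lat 7°.
Subsquare a=0, k=10: +0·0.0833333° lon, +10·0.0416667° lat → SW at lon 62°, lat 7.41667°.
Extended square 3, 9: +3·0.00833333° lon, +9·0.00416667° lat → SW at lon 62.025°, lat 7.45417°.
Cell spans 0.00833333° lon × 0.00416667° lat.
south 7.45417, north 7.45833.

7.45417, 7.45833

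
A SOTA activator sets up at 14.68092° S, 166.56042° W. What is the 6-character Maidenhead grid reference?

Shift to the Maidenhead origin (180°W, 90°S): lon 13.4396, lat 75.3191.
Field: 13.4396/20 → 0 → A, 75.3191/10 → 7 → H; chars AH.
Square: 13.4396/2 → 6, 5.3191/1 → 5; chars 65.
Subsquare: 1.4396/0.0833333 → 17 → r, 0.3191/0.0416667 → 7 → h; chars rh.

AH65rh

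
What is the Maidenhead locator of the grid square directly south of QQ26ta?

Latitude subsquare a = 0; −1 → -1, wraps to 23 = x, carry into square.
Latitude square 6; −1 → 5.
The longitude characters are unchanged.

QQ25tx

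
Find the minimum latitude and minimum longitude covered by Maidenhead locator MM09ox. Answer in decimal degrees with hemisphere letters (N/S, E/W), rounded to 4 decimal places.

39.9583° N, 61.1667° E

Field M=12, M=12: +12·20° lon, +12·10° lat → SW at lon 60°, lat 30°.
Square 0, 9: +0·2° lon, +9·1° lat → SW at lon 60°, lat 39°.
Subsquare o=14, x=23: +14·0.0833333° lon, +23·0.0416667° lat → SW at lon 61.1667°, lat 39.9583°.
latitude 39.9583° N, longitude 61.1667° E.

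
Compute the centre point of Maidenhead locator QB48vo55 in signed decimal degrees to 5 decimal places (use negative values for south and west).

Field Q=16, B=1: +16·20° lon, +1·10° lat → SW at lon 140°, lat -80°.
Square 4, 8: +4·2° lon, +8·1° lat → SW at lon 148°, lat -72°.
Subsquare v=21, o=14: +21·0.0833333° lon, +14·0.0416667° lat → SW at lon 149.75°, lat -71.4167°.
Extended square 5, 5: +5·0.00833333° lon, +5·0.00416667° lat → SW at lon 149.792°, lat -71.3958°.
Cell spans 0.00833333° lon × 0.00416667° lat. Centre is SW corner plus half of each.
latitude -71.39375, longitude 149.79583.

-71.39375, 149.79583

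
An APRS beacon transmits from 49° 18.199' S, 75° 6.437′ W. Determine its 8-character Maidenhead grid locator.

FE20kq77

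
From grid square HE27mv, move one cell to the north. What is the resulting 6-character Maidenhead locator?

HE27mw

Latitude subsquare v = 21; +1 → 22 = w.
The longitude characters are unchanged.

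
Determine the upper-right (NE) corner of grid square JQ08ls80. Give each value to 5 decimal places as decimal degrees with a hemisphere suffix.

Field J=9, Q=16: +9·20° lon, +16·10° lat → SW at lon 0°, lat 70°.
Square 0, 8: +0·2° lon, +8·1° lat → SW at lon 0°, lat 78°.
Subsquare l=11, s=18: +11·0.0833333° lon, +18·0.0416667° lat → SW at lon 0.916667°, lat 78.75°.
Extended square 8, 0: +8·0.00833333° lon, +0·0.00416667° lat → SW at lon 0.983333°, lat 78.75°.
Cell spans 0.00833333° lon × 0.00416667° lat. NE corner is SW corner plus one full cell.
latitude 78.75417° N, longitude 0.99167° E.

78.75417° N, 0.99167° E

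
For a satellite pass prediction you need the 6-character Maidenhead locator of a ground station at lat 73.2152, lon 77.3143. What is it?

MQ83pf

Shift to the Maidenhead origin (180°W, 90°S): lon 257.3143, lat 163.2152.
Field (20°×10°, letters A–R): lon ⌊257.3143/20⌋ = 12 → M; lat ⌊163.2152/10⌋ = 16 → Q.
Square (2°×1°, digits 0–9): lon ⌊17.3143/2⌋ = 8; lat ⌊3.2152/1⌋ = 3.
Subsquare (5′×2.5′, letters a–x): lon ⌊1.3143/0.0833333⌋ = 15 → p; lat ⌊0.2152/0.0416667⌋ = 5 → f.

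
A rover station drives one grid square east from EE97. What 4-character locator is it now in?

FE07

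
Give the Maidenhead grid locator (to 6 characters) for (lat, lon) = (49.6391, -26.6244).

HN69qp

Shift to the Maidenhead origin (180°W, 90°S): lon 153.3756, lat 139.6391.
Field: 153.3756/20 → 7 → H, 139.6391/10 → 13 → N; chars HN.
Square: 13.3756/2 → 6, 9.6391/1 → 9; chars 69.
Subsquare: 1.3756/0.0833333 → 16 → q, 0.6391/0.0416667 → 15 → p; chars qp.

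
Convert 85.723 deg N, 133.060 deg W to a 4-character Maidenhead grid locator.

CR35

Offset from 180°W / 90°S: lon 46.94°, lat 175.72°.
Field (20°×10°, letters A–R): lon ⌊46.94/20⌋ = 2 → C; lat ⌊175.72/10⌋ = 17 → R.
Square (2°×1°, digits 0–9): lon ⌊6.94/2⌋ = 3; lat ⌊5.72/1⌋ = 5.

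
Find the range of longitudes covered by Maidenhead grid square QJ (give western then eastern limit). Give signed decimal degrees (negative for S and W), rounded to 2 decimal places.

140.00, 160.00

Field Q=16, J=9: +16·20° lon, +9·10° lat → SW at lon 140°, lat 0°.
Cell spans 20° lon × 10° lat.
west 140.00, east 160.00.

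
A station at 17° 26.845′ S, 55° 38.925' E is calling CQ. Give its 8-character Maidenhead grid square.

LH72tn72

Offset from 180°W / 90°S: lon 235.64875°, lat 72.55258°.
Field: 235.64875/20 → 11 → L, 72.55258/10 → 7 → H; chars LH.
Square: 15.64875/2 → 7, 2.55258/1 → 2; chars 72.
Subsquare: 1.64875/0.0833333 → 19 → t, 0.55258/0.0416667 → 13 → n; chars tn.
Extended square: 0.06542/0.00833333 → 7, 0.01092/0.00416667 → 2; chars 72.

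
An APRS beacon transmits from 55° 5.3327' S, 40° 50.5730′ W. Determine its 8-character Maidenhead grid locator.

GD94nv88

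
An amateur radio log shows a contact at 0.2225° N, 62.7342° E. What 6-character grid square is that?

Offset from 180°W / 90°S: lon 242.7342°, lat 90.2225°.
Field: lon ⌊242.7342/20⌋ = 12 → M; lat ⌊90.2225/10⌋ = 9 → J.
Square: lon ⌊2.7342/2⌋ = 1; lat ⌊0.2225/1⌋ = 0.
Subsquare: lon ⌊0.7342/0.0833333⌋ = 8 → i; lat ⌊0.2225/0.0416667⌋ = 5 → f.

MJ10if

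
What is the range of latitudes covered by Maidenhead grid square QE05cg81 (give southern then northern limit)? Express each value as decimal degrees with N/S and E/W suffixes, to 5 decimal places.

Field Q=16, E=4: +16·20° lon, +4·10° lat → SW at lon 140°, lat -50°.
Square 0, 5: +0·2° lon, +5·1° lat → SW at lon 140°, lat -45°.
Subsquare c=2, g=6: +2·0.0833333° lon, +6·0.0416667° lat → SW at lon 140.167°, lat -44.75°.
Extended square 8, 1: +8·0.00833333° lon, +1·0.00416667° lat → SW at lon 140.233°, lat -44.7458°.
Cell spans 0.00833333° lon × 0.00416667° lat.
south 44.74583° S, north 44.74167° S.

44.74583° S, 44.74167° S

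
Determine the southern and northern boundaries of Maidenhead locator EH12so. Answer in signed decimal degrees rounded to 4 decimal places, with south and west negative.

Field E=4, H=7: +4·20° lon, +7·10° lat → SW at lon -100°, lat -20°.
Square 1, 2: +1·2° lon, +2·1° lat → SW at lon -98°, lat -18°.
Subsquare s=18, o=14: +18·0.0833333° lon, +14·0.0416667° lat → SW at lon -96.5°, lat -17.4167°.
Cell spans 0.0833333° lon × 0.0416667° lat.
south -17.4167, north -17.3750.

-17.4167, -17.3750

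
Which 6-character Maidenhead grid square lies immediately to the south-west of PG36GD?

Longitude subsquare g = 6; −1 → 5 = f.
Latitude subsquare d = 3; −1 → 2 = c.

PG36fc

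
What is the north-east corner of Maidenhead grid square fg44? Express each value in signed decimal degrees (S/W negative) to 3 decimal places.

-25.000, -70.000

Field F=5, G=6: +5·20° lon, +6·10° lat → SW at lon -80°, lat -30°.
Square 4, 4: +4·2° lon, +4·1° lat → SW at lon -72°, lat -26°.
Cell spans 2° lon × 1° lat. NE corner is SW corner plus one full cell.
latitude -25.000, longitude -70.000.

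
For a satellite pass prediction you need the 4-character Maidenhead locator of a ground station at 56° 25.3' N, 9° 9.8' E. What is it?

JO46

Add 180° to longitude and 90° to latitude: 189.16, 146.42.
Field: 189.16/20 → 9 → J, 146.42/10 → 14 → O; chars JO.
Square: 9.16/2 → 4, 6.42/1 → 6; chars 46.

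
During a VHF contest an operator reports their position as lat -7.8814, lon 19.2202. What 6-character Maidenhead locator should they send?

JI92oc

Offset from 180°W / 90°S: lon 199.2202°, lat 82.1186°.
Field: 199.2202/20 → 9 → J, 82.1186/10 → 8 → I; chars JI.
Square: 19.2202/2 → 9, 2.1186/1 → 2; chars 92.
Subsquare: 1.2202/0.0833333 → 14 → o, 0.1186/0.0416667 → 2 → c; chars oc.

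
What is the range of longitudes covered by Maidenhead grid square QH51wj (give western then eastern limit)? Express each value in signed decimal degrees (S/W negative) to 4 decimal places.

Field Q=16, H=7: +16·20° lon, +7·10° lat → SW at lon 140°, lat -20°.
Square 5, 1: +5·2° lon, +1·1° lat → SW at lon 150°, lat -19°.
Subsquare w=22, j=9: +22·0.0833333° lon, +9·0.0416667° lat → SW at lon 151.833°, lat -18.625°.
Cell spans 0.0833333° lon × 0.0416667° lat.
west 151.8333, east 151.9167.

151.8333, 151.9167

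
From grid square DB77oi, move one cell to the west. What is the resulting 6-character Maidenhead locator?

Longitude subsquare o = 14; −1 → 13 = n.
The latitude characters are unchanged.

DB77ni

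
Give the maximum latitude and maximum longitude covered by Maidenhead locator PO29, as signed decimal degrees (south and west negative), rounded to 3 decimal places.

Field P=15, O=14: +15·20° lon, +14·10° lat → SW at lon 120°, lat 50°.
Square 2, 9: +2·2° lon, +9·1° lat → SW at lon 124°, lat 59°.
Cell spans 2° lon × 1° lat. NE corner is SW corner plus one full cell.
latitude 60.000, longitude 126.000.

60.000, 126.000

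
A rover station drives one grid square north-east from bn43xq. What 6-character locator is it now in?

Longitude subsquare x = 23; +1 → 24, wraps to 0 = a, carry into square.
Longitude square 4; +1 → 5.
Latitude subsquare q = 16; +1 → 17 = r.

BN53ar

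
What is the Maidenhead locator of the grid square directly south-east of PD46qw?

PD46rv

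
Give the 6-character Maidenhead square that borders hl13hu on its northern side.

Latitude subsquare u = 20; +1 → 21 = v.
The longitude characters are unchanged.

HL13hv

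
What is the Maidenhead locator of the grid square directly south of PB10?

Latitude square 0; −1 → -1, wraps to 9, carry into field.
Latitude field B = 1; −1 → 0 = A.
The longitude characters are unchanged.

PA19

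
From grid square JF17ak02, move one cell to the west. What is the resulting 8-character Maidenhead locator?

JF07xk92

Longitude extended square 0; −1 → -1, wraps to 9, carry into subsquare.
Longitude subsquare a = 0; −1 → -1, wraps to 23 = x, carry into square.
Longitude square 1; −1 → 0.
The latitude characters are unchanged.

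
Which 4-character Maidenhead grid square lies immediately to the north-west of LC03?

KC94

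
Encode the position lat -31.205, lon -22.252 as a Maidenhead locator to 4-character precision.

HF88

Offset from 180°W / 90°S: lon 157.75°, lat 58.80°.
Field (20°×10°, letters A–R): lon ⌊157.75/20⌋ = 7 → H; lat ⌊58.80/10⌋ = 5 → F.
Square (2°×1°, digits 0–9): lon ⌊17.75/2⌋ = 8; lat ⌊8.80/1⌋ = 8.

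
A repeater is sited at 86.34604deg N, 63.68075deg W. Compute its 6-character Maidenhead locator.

FR86di

Add 180° to longitude and 90° to latitude: 116.3192, 176.3460.
Field: lon ⌊116.3192/20⌋ = 5 → F; lat ⌊176.3460/10⌋ = 17 → R.
Square: lon ⌊16.3192/2⌋ = 8; lat ⌊6.3460/1⌋ = 6.
Subsquare: lon ⌊0.3192/0.0833333⌋ = 3 → d; lat ⌊0.3460/0.0416667⌋ = 8 → i.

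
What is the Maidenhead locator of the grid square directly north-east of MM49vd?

Longitude subsquare v = 21; +1 → 22 = w.
Latitude subsquare d = 3; +1 → 4 = e.

MM49we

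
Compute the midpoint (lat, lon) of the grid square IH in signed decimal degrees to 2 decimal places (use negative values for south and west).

Field I=8, H=7: +8·20° lon, +7·10° lat → SW at lon -20°, lat -20°.
Cell spans 20° lon × 10° lat. Centre is SW corner plus half of each.
latitude -15.00, longitude -10.00.

-15.00, -10.00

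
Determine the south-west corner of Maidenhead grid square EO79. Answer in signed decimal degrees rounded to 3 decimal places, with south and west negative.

59.000, -86.000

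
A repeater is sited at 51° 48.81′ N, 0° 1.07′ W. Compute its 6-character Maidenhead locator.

Add 180° to longitude and 90° to latitude: 179.9822, 141.8135.
Field (20°×10°, letters A–R): 179.9822/20 → 8 → I, 141.8135/10 → 14 → O; chars IO.
Square (2°×1°, digits 0–9): 19.9822/2 → 9, 1.8135/1 → 1; chars 91.
Subsquare (5′×2.5′, letters a–x): 1.9822/0.0833333 → 23 → x, 0.8135/0.0416667 → 19 → t; chars xt.

IO91xt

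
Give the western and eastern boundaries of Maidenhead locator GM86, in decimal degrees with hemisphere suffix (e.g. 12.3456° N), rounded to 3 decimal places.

Field G=6, M=12: +6·20° lon, +12·10° lat → SW at lon -60°, lat 30°.
Square 8, 6: +8·2° lon, +6·1° lat → SW at lon -44°, lat 36°.
Cell spans 2° lon × 1° lat.
west 44.000° W, east 42.000° W.

44.000° W, 42.000° W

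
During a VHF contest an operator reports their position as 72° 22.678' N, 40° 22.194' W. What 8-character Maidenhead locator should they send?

Offset from 180°W / 90°S: lon 139.63010°, lat 162.37797°.
Field: 139.63010/20 → 6 → G, 162.37797/10 → 16 → Q; chars GQ.
Square: 19.63010/2 → 9, 2.37797/1 → 2; chars 92.
Subsquare: 1.63010/0.0833333 → 19 → t, 0.37797/0.0416667 → 9 → j; chars tj.
Extended square: 0.04677/0.00833333 → 5, 0.00297/0.00416667 → 0; chars 50.

GQ92tj50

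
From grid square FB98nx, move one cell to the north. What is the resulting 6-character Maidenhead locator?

FB99na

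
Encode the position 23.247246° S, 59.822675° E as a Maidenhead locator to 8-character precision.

LG96vs80

Add 180° to longitude and 90° to latitude: 239.82268, 66.75275.
Field (20°×10°, letters A–R): lon ⌊239.82268/20⌋ = 11 → L; lat ⌊66.75275/10⌋ = 6 → G.
Square (2°×1°, digits 0–9): lon ⌊19.82268/2⌋ = 9; lat ⌊6.75275/1⌋ = 6.
Subsquare (5′×2.5′, letters a–x): lon ⌊1.82268/0.0833333⌋ = 21 → v; lat ⌊0.75275/0.0416667⌋ = 18 → s.
Extended square (30″×15″, digits 0–9): lon ⌊0.07268/0.00833333⌋ = 8; lat ⌊0.00275/0.00416667⌋ = 0.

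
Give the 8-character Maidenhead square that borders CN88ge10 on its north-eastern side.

CN88ge21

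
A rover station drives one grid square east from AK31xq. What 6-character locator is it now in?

Longitude subsquare x = 23; +1 → 24, wraps to 0 = a, carry into square.
Longitude square 3; +1 → 4.
The latitude characters are unchanged.

AK41aq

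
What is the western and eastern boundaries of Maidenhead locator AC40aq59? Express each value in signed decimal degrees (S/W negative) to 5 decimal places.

-171.95833, -171.95000

Field A=0, C=2: +0·20° lon, +2·10° lat → SW at lon -180°, lat -70°.
Square 4, 0: +4·2° lon, +0·1° lat → SW at lon -172°, lat -70°.
Subsquare a=0, q=16: +0·0.0833333° lon, +16·0.0416667° lat → SW at lon -172°, lat -69.3333°.
Extended square 5, 9: +5·0.00833333° lon, +9·0.00416667° lat → SW at lon -171.958°, lat -69.2958°.
Cell spans 0.00833333° lon × 0.00416667° lat.
west -171.95833, east -171.95000.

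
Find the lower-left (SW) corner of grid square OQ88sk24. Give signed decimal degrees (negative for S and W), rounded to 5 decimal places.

78.43333, 117.51667

Field O=14, Q=16: +14·20° lon, +16·10° lat → SW at lon 100°, lat 70°.
Square 8, 8: +8·2° lon, +8·1° lat → SW at lon 116°, lat 78°.
Subsquare s=18, k=10: +18·0.0833333° lon, +10·0.0416667° lat → SW at lon 117.5°, lat 78.4167°.
Extended square 2, 4: +2·0.00833333° lon, +4·0.00416667° lat → SW at lon 117.517°, lat 78.4333°.
latitude 78.43333, longitude 117.51667.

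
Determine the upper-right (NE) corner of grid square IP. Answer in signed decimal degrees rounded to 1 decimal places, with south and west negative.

70.0, 0.0

Field I=8, P=15: +8·20° lon, +15·10° lat → SW at lon -20°, lat 60°.
Cell spans 20° lon × 10° lat. NE corner is SW corner plus one full cell.
latitude 70.0, longitude 0.0.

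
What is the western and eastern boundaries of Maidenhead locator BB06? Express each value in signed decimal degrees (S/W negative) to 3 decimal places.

-160.000, -158.000

Field B=1, B=1: +1·20° lon, +1·10° lat → SW at lon -160°, lat -80°.
Square 0, 6: +0·2° lon, +6·1° lat → SW at lon -160°, lat -74°.
Cell spans 2° lon × 1° lat.
west -160.000, east -158.000.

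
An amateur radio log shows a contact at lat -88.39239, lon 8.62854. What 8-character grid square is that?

JA41ho55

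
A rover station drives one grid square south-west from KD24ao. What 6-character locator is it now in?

Longitude subsquare a = 0; −1 → -1, wraps to 23 = x, carry into square.
Longitude square 2; −1 → 1.
Latitude subsquare o = 14; −1 → 13 = n.

KD14xn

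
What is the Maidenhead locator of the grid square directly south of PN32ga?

PN31gx

Latitude subsquare a = 0; −1 → -1, wraps to 23 = x, carry into square.
Latitude square 2; −1 → 1.
The longitude characters are unchanged.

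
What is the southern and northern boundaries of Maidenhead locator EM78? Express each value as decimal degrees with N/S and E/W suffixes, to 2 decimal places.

Field E=4, M=12: +4·20° lon, +12·10° lat → SW at lon -100°, lat 30°.
Square 7, 8: +7·2° lon, +8·1° lat → SW at lon -86°, lat 38°.
Cell spans 2° lon × 1° lat.
south 38.00° N, north 39.00° N.

38.00° N, 39.00° N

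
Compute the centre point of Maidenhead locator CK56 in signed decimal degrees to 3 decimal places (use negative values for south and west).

16.500, -129.000

Field C=2, K=10: +2·20° lon, +10·10° lat → SW at lon -140°, lat 10°.
Square 5, 6: +5·2° lon, +6·1° lat → SW at lon -130°, lat 16°.
Cell spans 2° lon × 1° lat. Centre is SW corner plus half of each.
latitude 16.500, longitude -129.000.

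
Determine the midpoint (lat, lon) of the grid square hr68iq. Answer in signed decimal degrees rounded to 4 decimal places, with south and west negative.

Field H=7, R=17: +7·20° lon, +17·10° lat → SW at lon -40°, lat 80°.
Square 6, 8: +6·2° lon, +8·1° lat → SW at lon -28°, lat 88°.
Subsquare i=8, q=16: +8·0.0833333° lon, +16·0.0416667° lat → SW at lon -27.3333°, lat 88.6667°.
Cell spans 0.0833333° lon × 0.0416667° lat. Centre is SW corner plus half of each.
latitude 88.6875, longitude -27.2917.

88.6875, -27.2917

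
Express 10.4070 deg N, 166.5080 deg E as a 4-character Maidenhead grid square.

Add 180° to longitude and 90° to latitude: 346.51, 100.41.
Field: lon ⌊346.51/20⌋ = 17 → R; lat ⌊100.41/10⌋ = 10 → K.
Square: lon ⌊6.51/2⌋ = 3; lat ⌊0.41/1⌋ = 0.

RK30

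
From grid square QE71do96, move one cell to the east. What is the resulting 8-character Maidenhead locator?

QE71eo06

Longitude extended square 9; +1 → 10, wraps to 0, carry into subsquare.
Longitude subsquare d = 3; +1 → 4 = e.
The latitude characters are unchanged.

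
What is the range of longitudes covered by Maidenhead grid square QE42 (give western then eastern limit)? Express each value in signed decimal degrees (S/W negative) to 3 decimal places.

148.000, 150.000

Field Q=16, E=4: +16·20° lon, +4·10° lat → SW at lon 140°, lat -50°.
Square 4, 2: +4·2° lon, +2·1° lat → SW at lon 148°, lat -48°.
Cell spans 2° lon × 1° lat.
west 148.000, east 150.000.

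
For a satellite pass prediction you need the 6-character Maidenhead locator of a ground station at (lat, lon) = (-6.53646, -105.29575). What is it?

DI73il

Add 180° to longitude and 90° to latitude: 74.7043, 83.4635.
Field: lon ⌊74.7043/20⌋ = 3 → D; lat ⌊83.4635/10⌋ = 8 → I.
Square: lon ⌊14.7043/2⌋ = 7; lat ⌊3.4635/1⌋ = 3.
Subsquare: lon ⌊0.7043/0.0833333⌋ = 8 → i; lat ⌊0.4635/0.0416667⌋ = 11 → l.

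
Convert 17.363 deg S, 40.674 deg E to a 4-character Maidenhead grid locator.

LH02

Add 180° to longitude and 90° to latitude: 220.67, 72.64.
Field (20°×10°, letters A–R): 220.67/20 → 11 → L, 72.64/10 → 7 → H; chars LH.
Square (2°×1°, digits 0–9): 0.67/2 → 0, 2.64/1 → 2; chars 02.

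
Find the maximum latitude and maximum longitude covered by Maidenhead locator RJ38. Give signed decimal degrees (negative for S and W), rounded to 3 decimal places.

Field R=17, J=9: +17·20° lon, +9·10° lat → SW at lon 160°, lat 0°.
Square 3, 8: +3·2° lon, +8·1° lat → SW at lon 166°, lat 8°.
Cell spans 2° lon × 1° lat. NE corner is SW corner plus one full cell.
latitude 9.000, longitude 168.000.

9.000, 168.000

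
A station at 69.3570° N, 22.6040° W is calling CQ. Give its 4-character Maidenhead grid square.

HP89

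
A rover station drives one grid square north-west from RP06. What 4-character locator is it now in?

QP97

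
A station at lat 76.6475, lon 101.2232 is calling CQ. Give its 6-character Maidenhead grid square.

OQ06op

Offset from 180°W / 90°S: lon 281.2232°, lat 166.6475°.
Field: 281.2232/20 → 14 → O, 166.6475/10 → 16 → Q; chars OQ.
Square: 1.2232/2 → 0, 6.6475/1 → 6; chars 06.
Subsquare: 1.2232/0.0833333 → 14 → o, 0.6475/0.0416667 → 15 → p; chars op.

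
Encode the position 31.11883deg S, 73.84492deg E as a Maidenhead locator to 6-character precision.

Offset from 180°W / 90°S: lon 253.8449°, lat 58.8812°.
Field: 253.8449/20 → 12 → M, 58.8812/10 → 5 → F; chars MF.
Square: 13.8449/2 → 6, 8.8812/1 → 8; chars 68.
Subsquare: 1.8449/0.0833333 → 22 → w, 0.8812/0.0416667 → 21 → v; chars wv.

MF68wv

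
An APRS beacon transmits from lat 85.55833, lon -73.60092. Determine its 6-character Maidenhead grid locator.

Offset from 180°W / 90°S: lon 106.3991°, lat 175.5583°.
Field (20°×10°, letters A–R): 106.3991/20 → 5 → F, 175.5583/10 → 17 → R; chars FR.
Square (2°×1°, digits 0–9): 6.3991/2 → 3, 5.5583/1 → 5; chars 35.
Subsquare (5′×2.5′, letters a–x): 0.3991/0.0833333 → 4 → e, 0.5583/0.0416667 → 13 → n; chars en.

FR35en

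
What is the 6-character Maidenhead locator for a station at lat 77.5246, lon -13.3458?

Offset from 180°W / 90°S: lon 166.6542°, lat 167.5246°.
Field: lon ⌊166.6542/20⌋ = 8 → I; lat ⌊167.5246/10⌋ = 16 → Q.
Square: lon ⌊6.6542/2⌋ = 3; lat ⌊7.5246/1⌋ = 7.
Subsquare: lon ⌊0.6542/0.0833333⌋ = 7 → h; lat ⌊0.5246/0.0416667⌋ = 12 → m.

IQ37hm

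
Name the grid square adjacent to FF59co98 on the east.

FF59do08

Longitude extended square 9; +1 → 10, wraps to 0, carry into subsquare.
Longitude subsquare c = 2; +1 → 3 = d.
The latitude characters are unchanged.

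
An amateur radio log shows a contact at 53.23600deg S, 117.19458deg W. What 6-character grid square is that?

DD16js

Add 180° to longitude and 90° to latitude: 62.8054, 36.7640.
Field: lon ⌊62.8054/20⌋ = 3 → D; lat ⌊36.7640/10⌋ = 3 → D.
Square: lon ⌊2.8054/2⌋ = 1; lat ⌊6.7640/1⌋ = 6.
Subsquare: lon ⌊0.8054/0.0833333⌋ = 9 → j; lat ⌊0.7640/0.0416667⌋ = 18 → s.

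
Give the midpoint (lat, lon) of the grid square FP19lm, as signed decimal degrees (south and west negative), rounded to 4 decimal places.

69.5208, -77.0417

Field F=5, P=15: +5·20° lon, +15·10° lat → SW at lon -80°, lat 60°.
Square 1, 9: +1·2° lon, +9·1° lat → SW at lon -78°, lat 69°.
Subsquare l=11, m=12: +11·0.0833333° lon, +12·0.0416667° lat → SW at lon -77.0833°, lat 69.5°.
Cell spans 0.0833333° lon × 0.0416667° lat. Centre is SW corner plus half of each.
latitude 69.5208, longitude -77.0417.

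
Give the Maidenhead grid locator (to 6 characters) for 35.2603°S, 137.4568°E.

Add 180° to longitude and 90° to latitude: 317.4568, 54.7397.
Field (20°×10°, letters A–R): lon ⌊317.4568/20⌋ = 15 → P; lat ⌊54.7397/10⌋ = 5 → F.
Square (2°×1°, digits 0–9): lon ⌊17.4568/2⌋ = 8; lat ⌊4.7397/1⌋ = 4.
Subsquare (5′×2.5′, letters a–x): lon ⌊1.4568/0.0833333⌋ = 17 → r; lat ⌊0.7397/0.0416667⌋ = 17 → r.

PF84rr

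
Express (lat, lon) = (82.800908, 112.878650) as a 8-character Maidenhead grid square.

Add 180° to longitude and 90° to latitude: 292.87865, 172.80091.
Field: 292.87865/20 → 14 → O, 172.80091/10 → 17 → R; chars OR.
Square: 12.87865/2 → 6, 2.80091/1 → 2; chars 62.
Subsquare: 0.87865/0.0833333 → 10 → k, 0.80091/0.0416667 → 19 → t; chars kt.
Extended square: 0.04532/0.00833333 → 5, 0.00924/0.00416667 → 2; chars 52.

OR62kt52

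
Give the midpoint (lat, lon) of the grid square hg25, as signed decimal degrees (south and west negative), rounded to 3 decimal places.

-24.500, -35.000

Field H=7, G=6: +7·20° lon, +6·10° lat → SW at lon -40°, lat -30°.
Square 2, 5: +2·2° lon, +5·1° lat → SW at lon -36°, lat -25°.
Cell spans 2° lon × 1° lat. Centre is SW corner plus half of each.
latitude -24.500, longitude -35.000.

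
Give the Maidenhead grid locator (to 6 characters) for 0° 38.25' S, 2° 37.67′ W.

II89qi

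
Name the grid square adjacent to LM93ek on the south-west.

LM93dj

Longitude subsquare e = 4; −1 → 3 = d.
Latitude subsquare k = 10; −1 → 9 = j.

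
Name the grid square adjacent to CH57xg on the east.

CH67ag

Longitude subsquare x = 23; +1 → 24, wraps to 0 = a, carry into square.
Longitude square 5; +1 → 6.
The latitude characters are unchanged.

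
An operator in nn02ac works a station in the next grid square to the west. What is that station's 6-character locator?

MN92xc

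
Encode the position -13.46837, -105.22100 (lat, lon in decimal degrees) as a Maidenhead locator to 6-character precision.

Shift to the Maidenhead origin (180°W, 90°S): lon 74.7790, lat 76.5316.
Field: 74.7790/20 → 3 → D, 76.5316/10 → 7 → H; chars DH.
Square: 14.7790/2 → 7, 6.5316/1 → 6; chars 76.
Subsquare: 0.7790/0.0833333 → 9 → j, 0.5316/0.0416667 → 12 → m; chars jm.

DH76jm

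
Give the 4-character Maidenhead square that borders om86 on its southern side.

Latitude square 6; −1 → 5.
The longitude characters are unchanged.

OM85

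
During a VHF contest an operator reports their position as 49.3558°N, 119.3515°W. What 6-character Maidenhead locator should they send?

Shift to the Maidenhead origin (180°W, 90°S): lon 60.6485, lat 139.3558.
Field: 60.6485/20 → 3 → D, 139.3558/10 → 13 → N; chars DN.
Square: 0.6485/2 → 0, 9.3558/1 → 9; chars 09.
Subsquare: 0.6485/0.0833333 → 7 → h, 0.3558/0.0416667 → 8 → i; chars hi.

DN09hi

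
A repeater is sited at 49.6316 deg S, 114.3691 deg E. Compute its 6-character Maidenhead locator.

OE70ei

Shift to the Maidenhead origin (180°W, 90°S): lon 294.3691, lat 40.3684.
Field (20°×10°, letters A–R): lon ⌊294.3691/20⌋ = 14 → O; lat ⌊40.3684/10⌋ = 4 → E.
Square (2°×1°, digits 0–9): lon ⌊14.3691/2⌋ = 7; lat ⌊0.3684/1⌋ = 0.
Subsquare (5′×2.5′, letters a–x): lon ⌊0.3691/0.0833333⌋ = 4 → e; lat ⌊0.3684/0.0416667⌋ = 8 → i.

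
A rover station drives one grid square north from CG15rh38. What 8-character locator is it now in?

Latitude extended square 8; +1 → 9.
The longitude characters are unchanged.

CG15rh39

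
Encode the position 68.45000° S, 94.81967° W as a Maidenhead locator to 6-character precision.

Add 180° to longitude and 90° to latitude: 85.1803, 21.5500.
Field: 85.1803/20 → 4 → E, 21.5500/10 → 2 → C; chars EC.
Square: 5.1803/2 → 2, 1.5500/1 → 1; chars 21.
Subsquare: 1.1803/0.0833333 → 14 → o, 0.5500/0.0416667 → 13 → n; chars on.

EC21on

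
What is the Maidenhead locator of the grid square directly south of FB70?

Latitude square 0; −1 → -1, wraps to 9, carry into field.
Latitude field B = 1; −1 → 0 = A.
The longitude characters are unchanged.

FA79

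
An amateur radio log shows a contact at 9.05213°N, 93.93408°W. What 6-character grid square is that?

Shift to the Maidenhead origin (180°W, 90°S): lon 86.0659, lat 99.0521.
Field (20°×10°, letters A–R): lon ⌊86.0659/20⌋ = 4 → E; lat ⌊99.0521/10⌋ = 9 → J.
Square (2°×1°, digits 0–9): lon ⌊6.0659/2⌋ = 3; lat ⌊9.0521/1⌋ = 9.
Subsquare (5′×2.5′, letters a–x): lon ⌊0.0659/0.0833333⌋ = 0 → a; lat ⌊0.0521/0.0416667⌋ = 1 → b.

EJ39ab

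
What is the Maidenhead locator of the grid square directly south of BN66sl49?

BN66sl48

Latitude extended square 9; −1 → 8.
The longitude characters are unchanged.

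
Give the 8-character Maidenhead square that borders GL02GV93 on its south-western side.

Longitude extended square 9; −1 → 8.
Latitude extended square 3; −1 → 2.

GL02gv82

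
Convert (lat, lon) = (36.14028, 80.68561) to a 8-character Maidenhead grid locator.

NM06id23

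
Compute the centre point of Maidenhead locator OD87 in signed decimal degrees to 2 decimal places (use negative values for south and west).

-52.50, 117.00

Field O=14, D=3: +14·20° lon, +3·10° lat → SW at lon 100°, lat -60°.
Square 8, 7: +8·2° lon, +7·1° lat → SW at lon 116°, lat -53°.
Cell spans 2° lon × 1° lat. Centre is SW corner plus half of each.
latitude -52.50, longitude 117.00.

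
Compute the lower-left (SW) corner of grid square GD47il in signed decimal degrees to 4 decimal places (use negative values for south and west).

Field G=6, D=3: +6·20° lon, +3·10° lat → SW at lon -60°, lat -60°.
Square 4, 7: +4·2° lon, +7·1° lat → SW at lon -52°, lat -53°.
Subsquare i=8, l=11: +8·0.0833333° lon, +11·0.0416667° lat → SW at lon -51.3333°, lat -52.5417°.
latitude -52.5417, longitude -51.3333.

-52.5417, -51.3333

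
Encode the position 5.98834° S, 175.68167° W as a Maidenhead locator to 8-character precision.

Shift to the Maidenhead origin (180°W, 90°S): lon 4.31833, lat 84.01166.
Field: 4.31833/20 → 0 → A, 84.01166/10 → 8 → I; chars AI.
Square: 4.31833/2 → 2, 4.01166/1 → 4; chars 24.
Subsquare: 0.31833/0.0833333 → 3 → d, 0.01166/0.0416667 → 0 → a; chars da.
Extended square: 0.06833/0.00833333 → 8, 0.01166/0.00416667 → 2; chars 82.

AI24da82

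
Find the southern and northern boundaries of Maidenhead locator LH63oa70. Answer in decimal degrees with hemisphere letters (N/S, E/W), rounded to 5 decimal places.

17.00000° S, 16.99583° S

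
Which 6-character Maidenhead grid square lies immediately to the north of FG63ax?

FG64aa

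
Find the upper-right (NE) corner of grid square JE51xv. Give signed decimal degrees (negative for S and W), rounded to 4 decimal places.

Field J=9, E=4: +9·20° lon, +4·10° lat → SW at lon 0°, lat -50°.
Square 5, 1: +5·2° lon, +1·1° lat → SW at lon 10°, lat -49°.
Subsquare x=23, v=21: +23·0.0833333° lon, +21·0.0416667° lat → SW at lon 11.9167°, lat -48.125°.
Cell spans 0.0833333° lon × 0.0416667° lat. NE corner is SW corner plus one full cell.
latitude -48.0833, longitude 12.0000.

-48.0833, 12.0000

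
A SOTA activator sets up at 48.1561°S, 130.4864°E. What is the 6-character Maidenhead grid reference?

Shift to the Maidenhead origin (180°W, 90°S): lon 310.4864, lat 41.8439.
Field: 310.4864/20 → 15 → P, 41.8439/10 → 4 → E; chars PE.
Square: 10.4864/2 → 5, 1.8439/1 → 1; chars 51.
Subsquare: 0.4864/0.0833333 → 5 → f, 0.8439/0.0416667 → 20 → u; chars fu.

PE51fu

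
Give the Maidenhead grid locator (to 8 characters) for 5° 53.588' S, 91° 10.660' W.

EI44jc85

Add 180° to longitude and 90° to latitude: 88.82233, 84.10687.
Field: lon ⌊88.82233/20⌋ = 4 → E; lat ⌊84.10687/10⌋ = 8 → I.
Square: lon ⌊8.82233/2⌋ = 4; lat ⌊4.10687/1⌋ = 4.
Subsquare: lon ⌊0.82233/0.0833333⌋ = 9 → j; lat ⌊0.10687/0.0416667⌋ = 2 → c.
Extended square: lon ⌊0.07233/0.00833333⌋ = 8; lat ⌊0.02353/0.00416667⌋ = 5.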